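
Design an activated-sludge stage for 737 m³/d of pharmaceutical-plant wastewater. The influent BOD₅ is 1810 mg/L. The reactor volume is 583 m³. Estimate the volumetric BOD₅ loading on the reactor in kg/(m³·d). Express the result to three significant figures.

Applied BOD₅ load per unit volume = Q·S₀/V = (737 × 1810/1000)/583.0 = 2.288 kg BOD₅·m⁻³·d⁻¹.

L_v ≈ 2.29 kg BOD₅/(m³·d)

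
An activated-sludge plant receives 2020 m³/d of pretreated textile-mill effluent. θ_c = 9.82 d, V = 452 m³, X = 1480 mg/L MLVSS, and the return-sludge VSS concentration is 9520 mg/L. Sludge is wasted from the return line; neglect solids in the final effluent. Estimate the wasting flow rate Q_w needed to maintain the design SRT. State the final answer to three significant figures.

Q_w = (V·X)/(θ_c X_r) = 452.0 × 1480 / (9.82 × 9520) = 7.156 m³/d.

Q_w ≈ 7.16 m³/d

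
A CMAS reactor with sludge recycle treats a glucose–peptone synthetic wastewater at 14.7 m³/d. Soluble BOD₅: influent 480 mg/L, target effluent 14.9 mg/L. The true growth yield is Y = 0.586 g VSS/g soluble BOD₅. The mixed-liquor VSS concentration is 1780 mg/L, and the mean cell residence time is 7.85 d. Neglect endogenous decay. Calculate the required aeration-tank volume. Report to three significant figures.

Biomass mass balance (decay neglected): V·X = Y·Q·(S₀ − S)·θ_c, so V = 0.586 × 14.7 × (480 − 14.9) × 7.85 / 1780 = 17.67 m³.

V ≈ 17.7 m³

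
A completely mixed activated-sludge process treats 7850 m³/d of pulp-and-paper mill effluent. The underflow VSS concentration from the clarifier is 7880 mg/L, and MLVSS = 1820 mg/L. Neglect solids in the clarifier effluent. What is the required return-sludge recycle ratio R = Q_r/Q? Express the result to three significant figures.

R ≈ 0.300

Solids balance on the clarifier gives (1+R)X = R·X_r, so R = X/(X_r − X) = 1820 / (7880 − 1820) = 0.3003.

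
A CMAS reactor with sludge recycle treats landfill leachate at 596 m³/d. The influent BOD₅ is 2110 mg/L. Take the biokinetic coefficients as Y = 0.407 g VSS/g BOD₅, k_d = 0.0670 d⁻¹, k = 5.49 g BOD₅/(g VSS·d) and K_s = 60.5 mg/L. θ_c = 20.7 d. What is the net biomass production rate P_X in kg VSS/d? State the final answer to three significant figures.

P_X ≈ 214 kg VSS/d

For a completely mixed reactor with recycle the Lawrence–McCarty relation gives S = K_s·(1 + k_d·θ_c) / [θ_c·(Y·k − k_d) − 1] = 60.5 × (1 + 0.0670 × 20.7) / [20.7 × (0.407 × 5.49 − 0.0670) − 1] = 144.4 / 43.87 = 3.292 mg/L.
Correct the yield for decay: Y_obs = Y/(1 + k_d θ_c) = 0.407 / (1 + 0.0670 × 20.7) = 0.407 / 2.387 = 0.1705.
Substrate removed = Q·(S₀ − S) = 596 m³/d × (2110 − 3.29) g/m³ = 1.26×10^6 g/d = 1256 kg/d.
Net biomass production P_X = Y_obs × Q·(S₀ − S) = 0.1705 × 1256 = 214.1 kg VSS/d.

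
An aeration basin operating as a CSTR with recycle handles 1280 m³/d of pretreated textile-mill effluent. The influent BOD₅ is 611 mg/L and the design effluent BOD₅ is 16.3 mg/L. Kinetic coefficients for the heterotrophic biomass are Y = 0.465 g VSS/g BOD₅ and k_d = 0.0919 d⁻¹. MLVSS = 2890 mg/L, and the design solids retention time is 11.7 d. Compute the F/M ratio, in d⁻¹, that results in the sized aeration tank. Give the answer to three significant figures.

F/M ≈ 0.392 d⁻¹

Rearranging the biomass balance for a CMAS with decay, V = Y·Q·ΔS·θ_c / [X·(1+k_d θ_c)] = 0.465 × 1280 × (611 − 16.3) × 11.7 / [2890 × (1 + 0.0919 × 11.7)] = 4.14×10^6 / 5997 = 690.5 m³.
F/M = Q·S₀ / (V·X) = 1280 × 611 / (690.5 × 2890) = 0.3919 g BOD₅·(g VSS·d)⁻¹.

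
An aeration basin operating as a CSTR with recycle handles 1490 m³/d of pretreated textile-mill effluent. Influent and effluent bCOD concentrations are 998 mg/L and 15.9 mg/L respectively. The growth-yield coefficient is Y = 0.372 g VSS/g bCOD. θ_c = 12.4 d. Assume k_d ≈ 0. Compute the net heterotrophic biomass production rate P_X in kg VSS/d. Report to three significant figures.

No decay correction is needed, so Y_obs = Y = 0.372.
Substrate removed = Q·(S₀ − S) = 1490 m³/d × (998 − 15.9) g/m³ = 1.46×10^6 g/d = 1463 kg/d.
So the net sludge growth is P_X = 0.3720 × 1463 = 544.4 kg VSS/d.

P_X ≈ 544 kg VSS/d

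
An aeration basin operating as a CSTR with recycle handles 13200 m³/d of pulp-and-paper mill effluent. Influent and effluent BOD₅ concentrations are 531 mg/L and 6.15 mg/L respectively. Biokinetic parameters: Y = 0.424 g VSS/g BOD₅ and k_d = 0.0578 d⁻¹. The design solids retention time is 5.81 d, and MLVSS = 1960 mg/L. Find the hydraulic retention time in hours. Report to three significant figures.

τ ≈ 11.9 h

Rearranging the biomass balance for a CMAS with decay, V = Y·Q·ΔS·θ_c / [X·(1+k_d θ_c)] = 0.424 × 13200 × (531 − 6.15) × 5.81 / [1960 × (1 + 0.0578 × 5.81)] = 1.71×10^7 / 2618 = 6519 m³.
HRT = V/Q = 6519 m³ / 13200 m³·d⁻¹ = 0.4938 d × 24 = 11.85 h.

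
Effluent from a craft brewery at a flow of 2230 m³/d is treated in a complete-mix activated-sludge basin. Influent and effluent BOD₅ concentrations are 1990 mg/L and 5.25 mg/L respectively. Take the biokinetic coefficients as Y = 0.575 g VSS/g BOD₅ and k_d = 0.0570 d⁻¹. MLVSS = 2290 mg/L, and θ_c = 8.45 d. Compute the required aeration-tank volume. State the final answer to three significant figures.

From the SRT design equation V = Y Q (S₀−S) θ_c / [X (1 + k_d θ_c)] = 0.575 × 2230 × (1990 − 5.25) × 8.45 / [2290 × (1 + 0.0570 × 8.45)] = 2.15×10^7 / 3393 = 6338 m³.

V ≈ 6340 m³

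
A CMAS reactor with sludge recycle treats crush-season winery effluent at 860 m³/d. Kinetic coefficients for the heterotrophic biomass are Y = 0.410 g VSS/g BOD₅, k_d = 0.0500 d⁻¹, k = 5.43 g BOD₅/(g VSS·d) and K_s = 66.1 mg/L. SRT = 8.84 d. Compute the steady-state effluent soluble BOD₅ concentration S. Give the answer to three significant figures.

For a completely mixed reactor with recycle the Lawrence–McCarty relation gives S = K_s·(1 + k_d·θ_c) / [θ_c·(Y·k − k_d) − 1] = 66.1 × (1 + 0.0500 × 8.84) / [8.84 × (0.410 × 5.43 − 0.0500) − 1] = 95.32 / 18.24 = 5.226 mg/L.

S ≈ 5.23 mg/L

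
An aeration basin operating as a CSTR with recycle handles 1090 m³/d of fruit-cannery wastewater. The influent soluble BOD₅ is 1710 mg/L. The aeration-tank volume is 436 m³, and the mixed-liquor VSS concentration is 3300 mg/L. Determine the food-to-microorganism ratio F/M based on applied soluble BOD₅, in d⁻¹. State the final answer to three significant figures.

F/M = applied load / biomass = Q·S₀/(V·X) = 1090 × 1710 / (436.0 × 3300) = 1.295 d⁻¹.

F/M ≈ 1.30 d⁻¹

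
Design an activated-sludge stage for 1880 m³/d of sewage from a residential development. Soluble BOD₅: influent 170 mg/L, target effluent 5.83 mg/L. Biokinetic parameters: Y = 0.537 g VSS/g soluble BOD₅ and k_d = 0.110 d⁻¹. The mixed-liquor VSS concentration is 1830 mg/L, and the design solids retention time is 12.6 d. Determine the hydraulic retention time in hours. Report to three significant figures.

τ ≈ 6.11 h

Rearranging the biomass balance for a CMAS with decay, V = Y·Q·ΔS·θ_c / [X·(1+k_d θ_c)] = 0.537 × 1880 × (170 − 5.83) × 12.6 / [1830 × (1 + 0.110 × 12.6)] = 2.09×10^6 / 4366 = 478.3 m³.
HRT = V/Q = 478.3 m³ / 1880 m³·d⁻¹ = 0.2544 d × 24 = 6.106 h.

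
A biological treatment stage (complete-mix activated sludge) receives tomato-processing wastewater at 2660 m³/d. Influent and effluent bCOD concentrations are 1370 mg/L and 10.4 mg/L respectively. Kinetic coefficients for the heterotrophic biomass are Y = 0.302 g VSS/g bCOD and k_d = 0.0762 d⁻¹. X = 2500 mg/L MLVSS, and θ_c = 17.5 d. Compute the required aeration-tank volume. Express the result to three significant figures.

Steady-state biomass mass balance: V·X·(1 + k_d·θ_c) = Y·Q·(S₀ − S)·θ_c, so V = 0.302 × 2660 × (1370 − 10.4) × 17.5 / [2500 × (1 + 0.0762 × 17.5)] = 1.91×10^7 / 5834 = 3276 m³.

V ≈ 3280 m³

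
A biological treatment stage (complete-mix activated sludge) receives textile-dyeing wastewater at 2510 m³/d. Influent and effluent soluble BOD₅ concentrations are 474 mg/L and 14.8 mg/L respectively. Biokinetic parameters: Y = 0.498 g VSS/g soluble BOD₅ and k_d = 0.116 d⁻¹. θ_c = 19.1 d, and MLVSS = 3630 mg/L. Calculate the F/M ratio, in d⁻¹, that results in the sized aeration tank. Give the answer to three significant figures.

F/M ≈ 0.349 d⁻¹

Rearranging the biomass balance for a CMAS with decay, V = Y·Q·ΔS·θ_c / [X·(1+k_d θ_c)] = 0.498 × 2510 × (474 − 14.8) × 19.1 / [3630 × (1 + 0.116 × 19.1)] = 1.1×10^7 / 11673 = 939.2 m³.
F/M = applied load / biomass = Q·S₀/(V·X) = 2510 × 474 / (939.2 × 3630) = 0.3490 d⁻¹.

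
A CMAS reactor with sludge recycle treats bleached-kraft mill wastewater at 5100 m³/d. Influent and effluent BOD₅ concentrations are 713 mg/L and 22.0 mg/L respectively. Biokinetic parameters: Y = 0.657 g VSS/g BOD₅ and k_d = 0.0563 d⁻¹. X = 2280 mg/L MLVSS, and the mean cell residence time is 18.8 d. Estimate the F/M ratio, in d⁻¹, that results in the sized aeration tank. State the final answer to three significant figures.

F/M ≈ 0.172 d⁻¹

From the SRT design equation V = Y Q (S₀−S) θ_c / [X (1 + k_d θ_c)] = 0.657 × 5100 × (713 − 22.0) × 18.8 / [2280 × (1 + 0.0563 × 18.8)] = 4.35×10^7 / 4693 = 9275 m³.
F/M = Q·S₀ / (V·X) = 5100 × 713 / (9275 × 2280) = 0.1720 g BOD₅·(g VSS·d)⁻¹.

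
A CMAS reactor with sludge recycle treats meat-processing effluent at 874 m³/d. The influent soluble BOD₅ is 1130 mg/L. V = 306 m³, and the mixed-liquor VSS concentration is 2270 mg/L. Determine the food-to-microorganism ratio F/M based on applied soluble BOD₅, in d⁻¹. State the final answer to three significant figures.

F/M ≈ 1.42 d⁻¹

Food-to-microorganism ratio F/M = Q S₀ / (V X) = 874 × 1130 / (306.0 × 2270) = 1.422 d⁻¹.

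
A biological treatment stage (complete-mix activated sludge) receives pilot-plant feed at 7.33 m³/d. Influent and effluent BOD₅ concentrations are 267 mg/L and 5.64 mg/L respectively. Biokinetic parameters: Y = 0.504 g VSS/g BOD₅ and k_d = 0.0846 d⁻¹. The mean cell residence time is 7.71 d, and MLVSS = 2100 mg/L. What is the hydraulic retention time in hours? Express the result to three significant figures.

Rearranging the biomass balance for a CMAS with decay, V = Y·Q·ΔS·θ_c / [X·(1+k_d θ_c)] = 0.504 × 7.33 × (267 − 5.64) × 7.71 / [2100 × (1 + 0.0846 × 7.71)] = 7.44×10^3 / 3470 = 2.146 m³.
τ = V/Q = 2.146/7.33 = 0.2927 d, or 7.025 h.

τ ≈ 7.02 h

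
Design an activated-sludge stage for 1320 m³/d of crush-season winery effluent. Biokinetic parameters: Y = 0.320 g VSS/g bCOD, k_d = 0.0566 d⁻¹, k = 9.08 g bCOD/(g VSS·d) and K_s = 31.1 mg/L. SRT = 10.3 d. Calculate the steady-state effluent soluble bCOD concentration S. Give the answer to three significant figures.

From the Monod/SRT balance for a CMAS, S = K_s·(1+k_d θ_c)/[θ_c·(Y k − k_d) − 1] = 31.1 × (1 + 0.0566 × 10.3) / [10.3 × (0.320 × 9.08 − 0.0566) − 1] = 49.23 / 28.34 = 1.737 mg/L.

S ≈ 1.74 mg/L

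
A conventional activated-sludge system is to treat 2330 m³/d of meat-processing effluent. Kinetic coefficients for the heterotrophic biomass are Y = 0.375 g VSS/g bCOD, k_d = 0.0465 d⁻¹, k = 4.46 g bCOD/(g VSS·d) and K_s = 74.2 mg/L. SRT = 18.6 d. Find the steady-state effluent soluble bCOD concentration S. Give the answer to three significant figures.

S ≈ 4.73 mg/L

From the Monod/SRT balance for a CMAS, S = K_s·(1+k_d θ_c)/[θ_c·(Y k − k_d) − 1] = 74.2 × (1 + 0.0465 × 18.6) / [18.6 × (0.375 × 4.46 − 0.0465) − 1] = 138.4 / 29.24 = 4.732 mg/L.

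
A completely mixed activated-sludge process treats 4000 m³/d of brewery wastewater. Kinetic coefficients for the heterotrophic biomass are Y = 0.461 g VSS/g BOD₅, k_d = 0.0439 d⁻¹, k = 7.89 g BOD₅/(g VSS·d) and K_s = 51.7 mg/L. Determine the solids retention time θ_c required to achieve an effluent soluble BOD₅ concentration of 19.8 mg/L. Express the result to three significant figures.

θ_c ≈ 1.04 d

Specific growth rate at S = 19.8 mg/L: μ = YkS/(K_s+S) = 0.461·7.89·19.8/(51.7+19.8) = 1.007 d⁻¹.
1/θ_c = 1.007 − 0.0439 = 0.9633 d⁻¹, so θ_c = 1.038 d.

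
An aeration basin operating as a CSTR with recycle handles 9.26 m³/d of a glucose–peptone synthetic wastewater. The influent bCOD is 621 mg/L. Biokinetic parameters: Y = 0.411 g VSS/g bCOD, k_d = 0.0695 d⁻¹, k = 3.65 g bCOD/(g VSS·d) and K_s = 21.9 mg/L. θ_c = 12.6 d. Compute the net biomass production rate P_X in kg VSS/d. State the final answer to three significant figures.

P_X ≈ 1.26 kg VSS/d

Effluent substrate depends only on kinetics and SRT: S = K_s(1 + k_d θ_c) / [θ_c(Yk − k_d) − 1] = 21.9 × (1 + 0.0695 × 12.6) / [12.6 × (0.411 × 3.65 − 0.0695) − 1] = 41.08 / 17.03 = 2.413 mg/L.
Observed yield with endogenous decay: Y_obs = Y / (1 + k_d·θ_c) = 0.411 / (1 + 0.0695 × 12.6) = 0.411 / 1.876 = 0.2191 g VSS/g bCOD.
Substrate removed = Q·(S₀ − S) = 9.26 m³/d × (621 − 2.41) g/m³ = 5.73×10^3 g/d = 5.728 kg/d.
P_X = Y_obs · Q(S₀ − S) = 0.2191 × 5.728 = 1.255 kg VSS/d.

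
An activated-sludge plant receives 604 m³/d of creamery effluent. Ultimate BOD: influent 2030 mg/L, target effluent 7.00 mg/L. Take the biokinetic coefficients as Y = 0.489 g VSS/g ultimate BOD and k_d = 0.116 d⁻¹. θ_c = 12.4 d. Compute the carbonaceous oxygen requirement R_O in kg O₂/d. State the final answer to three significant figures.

R_O ≈ 874 kg O₂/d

Y_obs = Y / (1 + k_d θ_c) = 0.489 / (1 + 0.116 × 12.4) = 0.489 / 2.438 = 0.2005.
Mass of ultimate BOD removed per day: Q(S₀ − S) = 604 × 2023 g/m³ = 1222 kg/d.
P_X = Y_obs·Q·(S₀ − S) = 0.2005 × 1222 = 245.0 kg VSS/d.
Carbonaceous O₂ demand = substrate oxidised − cell-mass equivalent = 1222 − 1.42 × 245.0 = 873.9 kg O₂/d.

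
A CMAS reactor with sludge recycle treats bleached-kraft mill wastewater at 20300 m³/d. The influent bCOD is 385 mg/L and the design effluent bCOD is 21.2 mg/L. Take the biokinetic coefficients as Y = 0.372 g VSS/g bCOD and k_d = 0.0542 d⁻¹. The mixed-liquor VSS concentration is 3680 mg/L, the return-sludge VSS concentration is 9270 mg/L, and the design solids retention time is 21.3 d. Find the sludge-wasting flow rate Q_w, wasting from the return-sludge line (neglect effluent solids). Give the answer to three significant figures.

Q_w ≈ 138 m³/d

Rearranging the biomass balance for a CMAS with decay, V = Y·Q·ΔS·θ_c / [X·(1+k_d θ_c)] = 0.372 × 20300 × (385 − 21.2) × 21.3 / [3680 × (1 + 0.0542 × 21.3)] = 5.85×10^7 / 7928 = 7381 m³.
Q_w = (V·X)/(θ_c X_r) = 7381 × 3680 / (21.3 × 9270) = 137.6 m³/d.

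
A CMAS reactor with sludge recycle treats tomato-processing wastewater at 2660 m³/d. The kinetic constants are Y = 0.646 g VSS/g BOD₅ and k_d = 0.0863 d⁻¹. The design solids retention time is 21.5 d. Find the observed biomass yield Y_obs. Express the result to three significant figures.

Y_obs ≈ 0.226 g VSS/g BOD₅

The observed yield is Y_obs = Y/(1 + k_d·θ_c) = 0.646 / (1 + 0.0863 × 21.5) = 0.646 / 2.855 = 0.2262 g VSS per g BOD₅ removed.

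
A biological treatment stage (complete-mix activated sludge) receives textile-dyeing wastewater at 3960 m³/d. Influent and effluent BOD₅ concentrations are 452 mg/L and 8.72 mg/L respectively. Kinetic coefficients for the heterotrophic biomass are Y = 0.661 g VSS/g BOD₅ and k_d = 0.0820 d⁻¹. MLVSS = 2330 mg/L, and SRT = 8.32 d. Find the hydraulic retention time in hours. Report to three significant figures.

Rearranging the biomass balance for a CMAS with decay, V = Y·Q·ΔS·θ_c / [X·(1+k_d θ_c)] = 0.661 × 3960 × (452 − 8.72) × 8.32 / [2330 × (1 + 0.0820 × 8.32)] = 9.65×10^6 / 3920 = 2463 m³.
Hydraulic retention time τ = V/Q = 2463 / 3960 = 0.6220 d = 14.93 h.

τ ≈ 14.9 h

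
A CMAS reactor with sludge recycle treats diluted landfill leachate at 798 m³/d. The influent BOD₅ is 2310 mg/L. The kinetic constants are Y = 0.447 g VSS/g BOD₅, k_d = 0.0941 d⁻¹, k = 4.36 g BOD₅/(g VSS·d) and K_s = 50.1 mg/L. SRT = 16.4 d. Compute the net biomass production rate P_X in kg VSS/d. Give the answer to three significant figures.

P_X ≈ 323 kg VSS/d

For a completely mixed reactor with recycle the Lawrence–McCarty relation gives S = K_s·(1 + k_d·θ_c) / [θ_c·(Y·k − k_d) − 1] = 50.1 × (1 + 0.0941 × 16.4) / [16.4 × (0.447 × 4.36 − 0.0941) − 1] = 127.4 / 29.42 = 4.331 mg/L.
Observed yield with endogenous decay: Y_obs = Y / (1 + k_d·θ_c) = 0.447 / (1 + 0.0941 × 16.4) = 0.447 / 2.543 = 0.1758 g VSS/g BOD₅.
Substrate removed = Q·(S₀ − S) = 798 m³/d × (2310 − 4.33) g/m³ = 1.84×10^6 g/d = 1840 kg/d.
So the net sludge growth is P_X = 0.1758 × 1840 = 323.4 kg VSS/d.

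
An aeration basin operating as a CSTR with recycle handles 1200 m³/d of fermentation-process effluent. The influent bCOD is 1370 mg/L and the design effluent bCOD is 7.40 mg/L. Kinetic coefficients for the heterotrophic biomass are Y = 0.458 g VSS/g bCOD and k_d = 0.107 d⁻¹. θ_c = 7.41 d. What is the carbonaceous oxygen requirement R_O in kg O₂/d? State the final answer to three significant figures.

Correct the yield for decay: Y_obs = Y/(1 + k_d θ_c) = 0.458 / (1 + 0.107 × 7.41) = 0.458 / 1.793 = 0.2555.
Q·(S₀ − S) = 1200 × (1370 − 7.40) × 10⁻³ = 1635 kg/d removed.
Biomass synthesised: P_X = Y_obs × 1635 = 417.7 kg VSS/d.
R_O = Q·(S₀ − S) − 1.42·P_X = 1635 − 1.42 × 417.7 = 1042 kg O₂/d.

R_O ≈ 1040 kg O₂/d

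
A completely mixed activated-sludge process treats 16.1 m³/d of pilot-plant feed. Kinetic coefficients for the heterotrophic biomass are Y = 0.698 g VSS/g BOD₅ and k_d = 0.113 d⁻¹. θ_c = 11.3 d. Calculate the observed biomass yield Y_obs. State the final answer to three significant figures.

Y_obs ≈ 0.307 g VSS/g BOD₅

Y_obs = Y / (1 + k_d θ_c) = 0.698 / (1 + 0.113 × 11.3) = 0.698 / 2.277 = 0.3066.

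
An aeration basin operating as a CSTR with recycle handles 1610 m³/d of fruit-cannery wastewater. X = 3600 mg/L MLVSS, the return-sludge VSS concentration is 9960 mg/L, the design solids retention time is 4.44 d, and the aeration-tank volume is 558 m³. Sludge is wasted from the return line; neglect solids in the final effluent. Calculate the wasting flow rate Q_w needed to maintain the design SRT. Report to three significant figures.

Q_w ≈ 45.4 m³/d

Q_w = (V·X)/(θ_c X_r) = 558.0 × 3600 / (4.44 × 9960) = 45.42 m³/d.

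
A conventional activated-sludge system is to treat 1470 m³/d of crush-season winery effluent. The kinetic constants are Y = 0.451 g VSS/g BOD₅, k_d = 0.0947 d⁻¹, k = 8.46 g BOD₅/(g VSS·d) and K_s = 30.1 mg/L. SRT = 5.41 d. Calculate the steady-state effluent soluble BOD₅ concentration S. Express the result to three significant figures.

S ≈ 2.38 mg/L

From the Monod/SRT balance for a CMAS, S = K_s·(1+k_d θ_c)/[θ_c·(Y k − k_d) − 1] = 30.1 × (1 + 0.0947 × 5.41) / [5.41 × (0.451 × 8.46 − 0.0947) − 1] = 45.52 / 19.13 = 2.380 mg/L.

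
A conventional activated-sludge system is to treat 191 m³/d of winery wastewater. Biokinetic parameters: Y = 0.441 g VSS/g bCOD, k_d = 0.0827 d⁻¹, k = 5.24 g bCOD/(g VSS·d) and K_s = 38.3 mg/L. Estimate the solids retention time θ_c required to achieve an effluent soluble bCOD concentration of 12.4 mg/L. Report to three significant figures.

At the target effluent, Y k S/(K_s+S) = 0.441×5.24×12.4/50.70 = 0.5652 d⁻¹.
Then 1/θ_c = μ − k_d = 0.5652 − 0.0827 = 0.4825 d⁻¹, giving θ_c = 2.073 d.

θ_c ≈ 2.07 d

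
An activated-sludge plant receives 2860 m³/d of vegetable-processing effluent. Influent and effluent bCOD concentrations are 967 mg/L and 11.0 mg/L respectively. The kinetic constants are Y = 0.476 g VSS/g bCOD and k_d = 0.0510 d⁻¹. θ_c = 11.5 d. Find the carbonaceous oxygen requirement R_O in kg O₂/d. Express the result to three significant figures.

The observed yield is Y_obs = Y/(1 + k_d·θ_c) = 0.476 / (1 + 0.0510 × 11.5) = 0.476 / 1.587 = 0.3000 g VSS per g bCOD removed.
Q·(S₀ − S) = 2860 × (967 − 11.0) × 10⁻³ = 2734 kg/d removed.
Biomass synthesised: P_X = Y_obs × 2734 = 820.3 kg VSS/d.
R_O = Q·ΔS − 1.42 P_X = 2734 − 1165 = 1569 kg O₂/d.

R_O ≈ 1570 kg O₂/d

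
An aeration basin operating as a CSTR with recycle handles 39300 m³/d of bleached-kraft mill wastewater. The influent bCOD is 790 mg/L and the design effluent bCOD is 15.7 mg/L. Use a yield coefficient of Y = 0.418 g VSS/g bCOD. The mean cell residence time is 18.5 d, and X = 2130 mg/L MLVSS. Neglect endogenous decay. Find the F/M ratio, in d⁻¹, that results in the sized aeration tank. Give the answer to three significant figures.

F/M ≈ 0.132 d⁻¹

V·X = Y·Q·ΔS·θ_c gives V = 0.418 × 39300 × (790 − 15.7) × 18.5 / 2130 = 110477 m³.
F/M = Q·S₀ / (V·X) = 39300 × 790 / (110477 × 2130) = 0.1319 g bCOD·(g VSS·d)⁻¹.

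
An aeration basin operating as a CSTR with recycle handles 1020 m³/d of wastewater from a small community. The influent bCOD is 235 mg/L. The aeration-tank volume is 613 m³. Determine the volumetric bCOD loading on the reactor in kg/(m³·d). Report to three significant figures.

Applied bCOD load per unit volume = Q·S₀/V = (1020 × 235/1000)/613.0 = 0.3910 kg bCOD·m⁻³·d⁻¹.

L_v ≈ 0.391 kg bCOD/(m³·d)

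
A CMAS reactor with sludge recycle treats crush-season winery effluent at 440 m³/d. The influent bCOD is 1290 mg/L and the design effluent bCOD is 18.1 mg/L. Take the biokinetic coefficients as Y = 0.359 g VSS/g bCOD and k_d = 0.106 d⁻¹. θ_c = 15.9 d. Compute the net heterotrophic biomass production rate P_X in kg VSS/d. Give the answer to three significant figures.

P_X ≈ 74.8 kg VSS/d

The observed yield is Y_obs = Y/(1 + k_d·θ_c) = 0.359 / (1 + 0.106 × 15.9) = 0.359 / 2.685 = 0.1337 g VSS per g bCOD removed.
Mass of bCOD removed per day: Q(S₀ − S) = 440 × 1272 g/m³ = 559.6 kg/d.
Net biomass production P_X = Y_obs × Q·(S₀ − S) = 0.1337 × 559.6 = 74.82 kg VSS/d.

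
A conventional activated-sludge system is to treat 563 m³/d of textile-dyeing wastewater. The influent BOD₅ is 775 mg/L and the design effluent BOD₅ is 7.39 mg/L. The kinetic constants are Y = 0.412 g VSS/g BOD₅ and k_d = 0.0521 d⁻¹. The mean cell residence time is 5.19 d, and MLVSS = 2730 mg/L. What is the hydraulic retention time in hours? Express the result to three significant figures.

τ ≈ 11.4 h

From the SRT design equation V = Y Q (S₀−S) θ_c / [X (1 + k_d θ_c)] = 0.412 × 563 × (775 − 7.39) × 5.19 / [2730 × (1 + 0.0521 × 5.19)] = 9.24×10^5 / 3468 = 266.4 m³.
τ = V/Q = 266.4/563 = 0.4733 d, or 11.36 h.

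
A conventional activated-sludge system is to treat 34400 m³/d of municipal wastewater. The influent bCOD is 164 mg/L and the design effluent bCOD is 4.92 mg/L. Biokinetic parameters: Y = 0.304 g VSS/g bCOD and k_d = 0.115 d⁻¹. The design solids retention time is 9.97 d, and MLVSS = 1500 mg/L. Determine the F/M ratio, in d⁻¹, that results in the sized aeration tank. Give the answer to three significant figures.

Steady-state biomass mass balance: V·X·(1 + k_d·θ_c) = Y·Q·(S₀ − S)·θ_c, so V = 0.304 × 34400 × (164 − 4.92) × 9.97 / [1500 × (1 + 0.115 × 9.97)] = 1.66×10^7 / 3220 = 5151 m³.
F/M = Q·S₀ / (V·X) = 34400 × 164 / (5151 × 1500) = 0.7301 g bCOD·(g VSS·d)⁻¹.

F/M ≈ 0.730 d⁻¹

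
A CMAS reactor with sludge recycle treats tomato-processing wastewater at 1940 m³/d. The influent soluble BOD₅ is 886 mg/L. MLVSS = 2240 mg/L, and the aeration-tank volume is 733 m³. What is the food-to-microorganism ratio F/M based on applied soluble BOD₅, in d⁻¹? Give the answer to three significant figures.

F/M ≈ 1.05 d⁻¹

F/M = applied load / biomass = Q·S₀/(V·X) = 1940 × 886 / (733.0 × 2240) = 1.047 d⁻¹.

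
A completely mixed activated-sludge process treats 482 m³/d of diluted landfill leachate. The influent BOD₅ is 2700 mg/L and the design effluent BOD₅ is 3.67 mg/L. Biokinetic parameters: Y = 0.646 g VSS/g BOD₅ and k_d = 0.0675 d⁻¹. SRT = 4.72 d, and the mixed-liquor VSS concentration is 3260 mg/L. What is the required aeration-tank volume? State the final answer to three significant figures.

Rearranging the biomass balance for a CMAS with decay, V = Y·Q·ΔS·θ_c / [X·(1+k_d θ_c)] = 0.646 × 482 × (2700 − 3.67) × 4.72 / [3260 × (1 + 0.0675 × 4.72)] = 3.96×10^6 / 4299 = 921.9 m³.

V ≈ 922 m³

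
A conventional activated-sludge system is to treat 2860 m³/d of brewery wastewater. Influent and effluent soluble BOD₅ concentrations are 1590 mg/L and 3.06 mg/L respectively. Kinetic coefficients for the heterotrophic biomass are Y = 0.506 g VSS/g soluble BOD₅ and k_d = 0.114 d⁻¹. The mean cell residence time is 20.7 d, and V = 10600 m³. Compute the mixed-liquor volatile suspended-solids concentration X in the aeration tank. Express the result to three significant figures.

X ≈ 1330 mg/L

X = Y·Q·ΔS·θ_c / [V·(1 + k_d θ_c)] = 0.506 × 2860 × (1590 − 3.06) × 20.7 / [10600 × (1 + 0.114 × 20.7)] = 1335 mg/L.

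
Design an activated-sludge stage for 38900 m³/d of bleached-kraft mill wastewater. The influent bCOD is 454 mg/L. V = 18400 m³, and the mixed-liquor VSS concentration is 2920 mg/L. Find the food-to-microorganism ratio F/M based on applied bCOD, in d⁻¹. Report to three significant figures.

F/M ≈ 0.329 d⁻¹

Food-to-microorganism ratio F/M = Q S₀ / (V X) = 38900 × 454 / (18400 × 2920) = 0.3287 d⁻¹.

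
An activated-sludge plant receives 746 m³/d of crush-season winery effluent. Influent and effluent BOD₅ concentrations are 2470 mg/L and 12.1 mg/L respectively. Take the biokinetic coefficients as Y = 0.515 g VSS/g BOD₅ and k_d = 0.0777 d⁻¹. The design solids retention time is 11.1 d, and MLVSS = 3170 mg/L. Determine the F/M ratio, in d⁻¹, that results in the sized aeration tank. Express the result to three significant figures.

Rearranging the biomass balance for a CMAS with decay, V = Y·Q·ΔS·θ_c / [X·(1+k_d θ_c)] = 0.515 × 746 × (2470 − 12.1) × 11.1 / [3170 × (1 + 0.0777 × 11.1)] = 1.05×10^7 / 5904 = 1775 m³.
F/M = Q·S₀ / (V·X) = 746 × 2470 / (1775 × 3170) = 0.3274 g BOD₅·(g VSS·d)⁻¹.

F/M ≈ 0.327 d⁻¹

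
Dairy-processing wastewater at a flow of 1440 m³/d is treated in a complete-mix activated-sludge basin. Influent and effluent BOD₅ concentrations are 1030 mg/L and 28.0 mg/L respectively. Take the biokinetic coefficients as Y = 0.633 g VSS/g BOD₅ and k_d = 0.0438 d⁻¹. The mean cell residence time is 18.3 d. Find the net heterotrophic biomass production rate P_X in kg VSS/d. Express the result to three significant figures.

P_X ≈ 507 kg VSS/d

Observed yield with endogenous decay: Y_obs = Y / (1 + k_d·θ_c) = 0.633 / (1 + 0.0438 × 18.3) = 0.633 / 1.802 = 0.3514 g VSS/g BOD₅.
Q·(S₀ − S) = 1440 × (1030 − 28.0) × 10⁻³ = 1443 kg/d removed.
Biomass produced: P_X = Y_obs·Q·ΔS = 0.3514 × 1443 ≈ 507.0 kg VSS/d.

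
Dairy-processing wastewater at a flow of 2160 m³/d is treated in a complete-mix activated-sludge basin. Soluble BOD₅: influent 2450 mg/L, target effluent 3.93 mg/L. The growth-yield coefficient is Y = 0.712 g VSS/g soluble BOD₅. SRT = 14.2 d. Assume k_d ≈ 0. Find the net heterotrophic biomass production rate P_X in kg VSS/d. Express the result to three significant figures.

P_X ≈ 3760 kg VSS/d

No decay correction is needed, so Y_obs = Y = 0.712.
Mass of soluble BOD₅ removed per day: Q(S₀ − S) = 2160 × 2446 g/m³ = 5284 kg/d.
Biomass produced: P_X = Y_obs·Q·ΔS = 0.7120 × 5284 ≈ 3762 kg VSS/d.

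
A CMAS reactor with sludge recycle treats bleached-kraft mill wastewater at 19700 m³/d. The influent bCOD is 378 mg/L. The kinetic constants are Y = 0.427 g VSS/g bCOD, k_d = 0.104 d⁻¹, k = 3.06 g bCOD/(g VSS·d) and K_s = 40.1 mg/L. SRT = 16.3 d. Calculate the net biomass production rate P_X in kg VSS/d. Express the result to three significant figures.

For a completely mixed reactor with recycle the Lawrence–McCarty relation gives S = K_s·(1 + k_d·θ_c) / [θ_c·(Y·k − k_d) − 1] = 40.1 × (1 + 0.104 × 16.3) / [16.3 × (0.427 × 3.06 − 0.104) − 1] = 108.1 / 18.60 = 5.810 mg/L.
The observed yield is Y_obs = Y/(1 + k_d·θ_c) = 0.427 / (1 + 0.104 × 16.3) = 0.427 / 2.695 = 0.1584 g VSS per g bCOD removed.
Substrate removed = Q·(S₀ − S) = 19700 m³/d × (378 − 5.81) g/m³ = 7.33×10^6 g/d = 7332 kg/d.
P_X = Y_obs · Q(S₀ − S) = 0.1584 × 7332 = 1162 kg VSS/d.

P_X ≈ 1160 kg VSS/d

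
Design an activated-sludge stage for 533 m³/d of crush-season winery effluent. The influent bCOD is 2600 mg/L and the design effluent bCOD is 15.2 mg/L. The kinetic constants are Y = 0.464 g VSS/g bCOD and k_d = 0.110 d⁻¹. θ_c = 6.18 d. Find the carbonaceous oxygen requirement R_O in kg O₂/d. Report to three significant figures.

R_O ≈ 837 kg O₂/d

Correct the yield for decay: Y_obs = Y/(1 + k_d θ_c) = 0.464 / (1 + 0.110 × 6.18) = 0.464 / 1.680 = 0.2762.
Substrate removed = Q·(S₀ − S) = 533 m³/d × (2600 − 15.2) g/m³ = 1.38×10^6 g/d = 1378 kg/d.
Biomass synthesised: P_X = Y_obs × 1378 = 380.6 kg VSS/d.
R_O = Q·ΔS − 1.42 P_X = 1378 − 540.4 = 837.3 kg O₂/d.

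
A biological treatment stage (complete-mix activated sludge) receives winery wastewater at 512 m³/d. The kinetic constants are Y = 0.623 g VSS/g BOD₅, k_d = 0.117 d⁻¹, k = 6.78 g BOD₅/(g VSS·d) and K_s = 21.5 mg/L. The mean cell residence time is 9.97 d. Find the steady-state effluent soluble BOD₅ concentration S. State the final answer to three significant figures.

S ≈ 1.17 mg/L

For a completely mixed reactor with recycle the Lawrence–McCarty relation gives S = K_s·(1 + k_d·θ_c) / [θ_c·(Y·k − k_d) − 1] = 21.5 × (1 + 0.117 × 9.97) / [9.97 × (0.623 × 6.78 − 0.117) − 1] = 46.58 / 39.95 = 1.166 mg/L.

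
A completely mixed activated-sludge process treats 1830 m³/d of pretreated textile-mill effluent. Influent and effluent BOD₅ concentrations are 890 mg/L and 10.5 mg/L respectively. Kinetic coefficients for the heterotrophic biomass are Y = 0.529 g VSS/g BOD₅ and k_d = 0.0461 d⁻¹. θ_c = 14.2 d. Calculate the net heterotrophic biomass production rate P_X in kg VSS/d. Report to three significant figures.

P_X ≈ 515 kg VSS/d

Observed yield with endogenous decay: Y_obs = Y / (1 + k_d·θ_c) = 0.529 / (1 + 0.0461 × 14.2) = 0.529 / 1.655 = 0.3197 g VSS/g BOD₅.
ΔS = 890 − 10.5 = 879.5 mg/L, so the substrate removal rate is 1830 × 879.5/1000 = 1609 kg BOD₅/d.
Biomass produced: P_X = Y_obs·Q·ΔS = 0.3197 × 1609 ≈ 514.6 kg VSS/d.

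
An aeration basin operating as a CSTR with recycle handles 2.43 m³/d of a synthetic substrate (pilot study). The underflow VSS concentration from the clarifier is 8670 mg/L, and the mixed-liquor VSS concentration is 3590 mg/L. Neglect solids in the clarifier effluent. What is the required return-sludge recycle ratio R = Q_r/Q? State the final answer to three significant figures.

Solids balance on the clarifier gives (1+R)X = R·X_r, so R = X/(X_r − X) = 3590 / (8670 − 3590) = 0.7067.

R ≈ 0.707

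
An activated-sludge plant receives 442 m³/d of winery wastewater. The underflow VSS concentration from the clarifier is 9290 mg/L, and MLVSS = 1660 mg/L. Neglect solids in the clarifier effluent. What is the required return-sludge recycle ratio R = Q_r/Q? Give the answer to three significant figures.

Mass balance around the secondary clarifier (neglecting effluent solids): R = X / (X_r − X) = 1660 / (9290 − 1660) = 0.2176.

R ≈ 0.218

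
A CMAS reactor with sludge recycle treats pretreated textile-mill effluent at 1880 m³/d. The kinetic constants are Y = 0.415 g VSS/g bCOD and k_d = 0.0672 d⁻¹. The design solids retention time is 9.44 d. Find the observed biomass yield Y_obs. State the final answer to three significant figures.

Y_obs ≈ 0.254 g VSS/g bCOD

Correct the yield for decay: Y_obs = Y/(1 + k_d θ_c) = 0.415 / (1 + 0.0672 × 9.44) = 0.415 / 1.634 = 0.2539.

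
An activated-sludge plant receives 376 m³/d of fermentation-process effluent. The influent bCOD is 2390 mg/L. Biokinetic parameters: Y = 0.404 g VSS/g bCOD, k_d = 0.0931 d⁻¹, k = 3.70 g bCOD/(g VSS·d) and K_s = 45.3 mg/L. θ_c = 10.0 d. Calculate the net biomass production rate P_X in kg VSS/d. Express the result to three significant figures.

From the Monod/SRT balance for a CMAS, S = K_s·(1+k_d θ_c)/[θ_c·(Y k − k_d) − 1] = 45.3 × (1 + 0.0931 × 10.0) / [10.0 × (0.404 × 3.70 − 0.0931) − 1] = 87.47 / 13.02 = 6.720 mg/L.
Y_obs = Y / (1 + k_d θ_c) = 0.404 / (1 + 0.0931 × 10.0) = 0.404 / 1.931 = 0.2092.
ΔS = 2390 − 6.72 = 2383 mg/L, so the substrate removal rate is 376 × 2383/1000 = 896.1 kg bCOD/d.
P_X = Y_obs · Q(S₀ − S) = 0.2092 × 896.1 = 187.5 kg VSS/d.

P_X ≈ 187 kg VSS/d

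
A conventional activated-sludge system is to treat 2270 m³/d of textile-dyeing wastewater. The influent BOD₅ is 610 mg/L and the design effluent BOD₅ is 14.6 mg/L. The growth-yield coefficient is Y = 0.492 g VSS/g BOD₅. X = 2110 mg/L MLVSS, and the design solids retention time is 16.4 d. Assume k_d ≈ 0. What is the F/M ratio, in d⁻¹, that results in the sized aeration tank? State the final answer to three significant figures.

With k_d = 0 the design equation reduces to V = Y Q (S₀−S) θ_c / X = 0.492 × 2270 × (610 − 14.6) × 16.4 / 2110 = 5168 m³.
F/M = Q·S₀ / (V·X) = 2270 × 610 / (5168 × 2110) = 0.1270 g BOD₅·(g VSS·d)⁻¹.

F/M ≈ 0.127 d⁻¹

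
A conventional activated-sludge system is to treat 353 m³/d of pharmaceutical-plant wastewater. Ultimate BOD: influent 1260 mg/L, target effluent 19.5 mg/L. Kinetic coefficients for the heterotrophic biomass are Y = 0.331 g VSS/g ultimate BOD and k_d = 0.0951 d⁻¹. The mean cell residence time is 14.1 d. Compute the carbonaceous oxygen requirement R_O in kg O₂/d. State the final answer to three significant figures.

Correct the yield for decay: Y_obs = Y/(1 + k_d θ_c) = 0.331 / (1 + 0.0951 × 14.1) = 0.331 / 2.341 = 0.1414.
ΔS = 1260 − 19.5 = 1240 mg/L, so the substrate removal rate is 353 × 1240/1000 = 437.9 kg ultimate BOD/d.
Biomass synthesised: P_X = Y_obs × 437.9 = 61.92 kg VSS/d.
R_O = Q·ΔS − 1.42 P_X = 437.9 − 87.92 = 350.0 kg O₂/d.

R_O ≈ 350 kg O₂/d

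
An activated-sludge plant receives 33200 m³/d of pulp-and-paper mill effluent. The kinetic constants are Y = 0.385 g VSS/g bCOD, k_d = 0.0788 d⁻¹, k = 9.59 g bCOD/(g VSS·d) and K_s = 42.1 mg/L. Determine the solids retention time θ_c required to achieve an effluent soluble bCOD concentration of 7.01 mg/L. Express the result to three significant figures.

θ_c ≈ 2.23 d

From 1/θ_c = Y·k·S/(K_s + S) − k_d: Y·k·S/(K_s+S) = 0.385 × 9.59 × 7.01 / (42.1 + 7.01) = 0.5270 d⁻¹.
1/θ_c = 0.5270 − 0.0788 = 0.4482 d⁻¹, so θ_c = 2.231 d.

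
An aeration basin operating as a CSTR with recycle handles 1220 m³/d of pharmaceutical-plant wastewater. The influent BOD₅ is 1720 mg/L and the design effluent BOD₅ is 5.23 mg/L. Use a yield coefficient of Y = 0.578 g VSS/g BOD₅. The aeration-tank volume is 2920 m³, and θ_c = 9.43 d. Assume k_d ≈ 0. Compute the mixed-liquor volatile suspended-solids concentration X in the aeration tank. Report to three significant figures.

From V·X = Y·Q·(S₀ − S)·θ_c (decay neglected): X = 0.578 × 1220 × (1720 − 5.23) × 9.43 / 2920 = 3905 mg/L.

X ≈ 3910 mg/L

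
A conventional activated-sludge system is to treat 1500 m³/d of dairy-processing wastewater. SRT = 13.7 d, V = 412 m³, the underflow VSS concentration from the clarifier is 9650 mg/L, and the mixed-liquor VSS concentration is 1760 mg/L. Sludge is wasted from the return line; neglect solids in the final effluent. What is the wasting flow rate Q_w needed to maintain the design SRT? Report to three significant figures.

Wasting from the return line (neglecting effluent solids): Q_w = V·X / (θ_c·X_r) = 412.0 × 1760 / (13.7 × 9650) = 5.485 m³/d.

Q_w ≈ 5.48 m³/d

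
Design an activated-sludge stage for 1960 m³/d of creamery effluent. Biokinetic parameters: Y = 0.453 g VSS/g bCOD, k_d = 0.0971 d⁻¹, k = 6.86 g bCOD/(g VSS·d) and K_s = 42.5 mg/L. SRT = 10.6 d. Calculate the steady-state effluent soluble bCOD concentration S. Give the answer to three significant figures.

S ≈ 2.79 mg/L

From the Monod/SRT balance for a CMAS, S = K_s·(1+k_d θ_c)/[θ_c·(Y k − k_d) − 1] = 42.5 × (1 + 0.0971 × 10.6) / [10.6 × (0.453 × 6.86 − 0.0971) − 1] = 86.24 / 30.91 = 2.790 mg/L.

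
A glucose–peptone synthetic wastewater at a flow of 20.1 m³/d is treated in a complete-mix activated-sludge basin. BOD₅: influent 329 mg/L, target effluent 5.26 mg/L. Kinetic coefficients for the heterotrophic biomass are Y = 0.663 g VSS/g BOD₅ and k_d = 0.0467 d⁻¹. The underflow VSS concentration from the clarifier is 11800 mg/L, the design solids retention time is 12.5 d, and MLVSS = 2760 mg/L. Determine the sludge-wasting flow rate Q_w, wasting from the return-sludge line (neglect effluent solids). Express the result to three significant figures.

From the SRT design equation V = Y Q (S₀−S) θ_c / [X (1 + k_d θ_c)] = 0.663 × 20.1 × (329 − 5.26) × 12.5 / [2760 × (1 + 0.0467 × 12.5)] = 5.39×10^4 / 4371 = 12.34 m³.
Wasting from the return line (neglecting effluent solids): Q_w = V·X / (θ_c·X_r) = 12.34 × 2760 / (12.5 × 11800) = 0.2309 m³/d.

Q_w ≈ 0.231 m³/d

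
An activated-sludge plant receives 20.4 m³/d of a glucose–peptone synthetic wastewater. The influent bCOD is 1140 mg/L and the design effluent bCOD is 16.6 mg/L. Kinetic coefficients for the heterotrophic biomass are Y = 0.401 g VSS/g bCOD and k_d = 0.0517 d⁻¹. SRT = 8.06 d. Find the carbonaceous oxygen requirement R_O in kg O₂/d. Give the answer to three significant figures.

Correct the yield for decay: Y_obs = Y/(1 + k_d θ_c) = 0.401 / (1 + 0.0517 × 8.06) = 0.401 / 1.417 = 0.2831.
Q·(S₀ − S) = 20.4 × (1140 − 16.6) × 10⁻³ = 22.92 kg/d removed.
P_X = Y_obs·Q·(S₀ − S) = 0.2831 × 22.92 = 6.487 kg VSS/d.
R_O = Q·ΔS − 1.42 P_X = 22.92 − 9.211 = 13.71 kg O₂/d.

R_O ≈ 13.7 kg O₂/d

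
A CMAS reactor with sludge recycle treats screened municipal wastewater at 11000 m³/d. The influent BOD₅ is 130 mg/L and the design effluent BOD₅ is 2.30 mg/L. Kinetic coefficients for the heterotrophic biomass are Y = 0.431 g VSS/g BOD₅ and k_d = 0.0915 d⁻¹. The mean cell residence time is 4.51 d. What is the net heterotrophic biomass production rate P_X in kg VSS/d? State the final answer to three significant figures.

Correct the yield for decay: Y_obs = Y/(1 + k_d θ_c) = 0.431 / (1 + 0.0915 × 4.51) = 0.431 / 1.413 = 0.3051.
Q·(S₀ − S) = 11000 × (130 − 2.30) × 10⁻³ = 1405 kg/d removed.
P_X = Y_obs · Q(S₀ − S) = 0.3051 × 1405 = 428.6 kg VSS/d.

P_X ≈ 429 kg VSS/d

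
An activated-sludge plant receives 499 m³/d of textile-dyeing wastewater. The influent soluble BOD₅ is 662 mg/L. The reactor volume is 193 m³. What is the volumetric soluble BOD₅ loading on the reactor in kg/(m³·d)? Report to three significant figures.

L_v = Q S₀ / V = 499 × 662 × 10⁻³ / 193.0 = 1.712 kg/(m³·d).

L_v ≈ 1.71 kg soluble BOD₅/(m³·d)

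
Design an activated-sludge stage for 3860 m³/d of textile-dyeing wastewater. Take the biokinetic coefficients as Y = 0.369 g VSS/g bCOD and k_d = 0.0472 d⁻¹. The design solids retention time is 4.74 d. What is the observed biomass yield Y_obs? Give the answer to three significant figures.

Y_obs ≈ 0.302 g VSS/g bCOD

Correct the yield for decay: Y_obs = Y/(1 + k_d θ_c) = 0.369 / (1 + 0.0472 × 4.74) = 0.369 / 1.224 = 0.3015.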